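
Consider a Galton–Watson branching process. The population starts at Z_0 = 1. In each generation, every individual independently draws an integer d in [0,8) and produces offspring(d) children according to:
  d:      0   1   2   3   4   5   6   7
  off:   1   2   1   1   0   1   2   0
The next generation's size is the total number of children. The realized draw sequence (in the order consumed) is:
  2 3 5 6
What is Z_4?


gen 0: Z_0=1, draws=[2], offspring=[1], Z_1=1
gen 1: Z_1=1, draws=[3], offspring=[1], Z_2=1
gen 2: Z_2=1, draws=[5], offspring=[1], Z_3=1
gen 3: Z_3=1, draws=[6], offspring=[2], Z_4=2

2


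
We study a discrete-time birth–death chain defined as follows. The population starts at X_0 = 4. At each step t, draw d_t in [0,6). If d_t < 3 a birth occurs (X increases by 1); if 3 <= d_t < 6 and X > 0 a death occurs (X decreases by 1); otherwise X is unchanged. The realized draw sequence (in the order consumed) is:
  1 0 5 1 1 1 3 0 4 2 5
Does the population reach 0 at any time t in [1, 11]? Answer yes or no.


no

t=0: X=4, d=1 → birth, X_1=5
t=1: X=5, d=0 → birth, X_2=6
t=2: X=6, d=5 → death, X_3=5
t=3: X=5, d=1 → birth, X_4=6
t=4: X=6, d=1 → birth, X_5=7
t=5: X=7, d=1 → birth, X_6=8
t=6: X=8, d=3 → death, X_7=7
t=7: X=7, d=0 → birth, X_8=8
t=8: X=8, d=4 → death, X_9=7
t=9: X=7, d=2 → birth, X_10=8
t=10: X=8, d=5 → death, X_11=7


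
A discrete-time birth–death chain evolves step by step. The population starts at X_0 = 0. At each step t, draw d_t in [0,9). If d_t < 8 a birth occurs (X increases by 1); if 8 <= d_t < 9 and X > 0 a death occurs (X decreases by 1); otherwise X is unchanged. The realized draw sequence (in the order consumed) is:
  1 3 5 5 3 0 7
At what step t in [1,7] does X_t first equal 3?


3

t=0: X=0, d=1 → birth, X_1=1
t=1: X=1, d=3 → birth, X_2=2
t=2: X=2, d=5 → birth, X_3=3
t=3: X=3, d=5 → birth, X_4=4
t=4: X=4, d=3 → birth, X_5=5
t=5: X=5, d=0 → birth, X_6=6
t=6: X=6, d=7 → birth, X_7=7


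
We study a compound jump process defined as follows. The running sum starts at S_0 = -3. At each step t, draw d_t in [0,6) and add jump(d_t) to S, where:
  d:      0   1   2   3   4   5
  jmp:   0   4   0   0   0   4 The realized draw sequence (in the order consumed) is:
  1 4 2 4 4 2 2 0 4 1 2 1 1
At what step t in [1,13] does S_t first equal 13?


13

t=0: S=-3, d=1, jump=4, S_1=1
t=1: S=1, d=4, jump=0, S_2=1
t=2: S=1, d=2, jump=0, S_3=1
t=3: S=1, d=4, jump=0, S_4=1
t=4: S=1, d=4, jump=0, S_5=1
t=5: S=1, d=2, jump=0, S_6=1
t=6: S=1, d=2, jump=0, S_7=1
t=7: S=1, d=0, jump=0, S_8=1
t=8: S=1, d=4, jump=0, S_9=1
t=9: S=1, d=1, jump=4, S_10=5
t=10: S=5, d=2, jump=0, S_11=5
t=11: S=5, d=1, jump=4, S_12=9
t=12: S=9, d=1, jump=4, S_13=13


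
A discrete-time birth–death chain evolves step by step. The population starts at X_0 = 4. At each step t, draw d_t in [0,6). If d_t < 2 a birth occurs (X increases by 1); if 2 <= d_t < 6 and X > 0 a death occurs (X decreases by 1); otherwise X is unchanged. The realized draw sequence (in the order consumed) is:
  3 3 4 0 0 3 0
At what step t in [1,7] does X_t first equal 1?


t=0: X=4, d=3 → death, X_1=3
t=1: X=3, d=3 → death, X_2=2
t=2: X=2, d=4 → death, X_3=1
t=3: X=1, d=0 → birth, X_4=2
t=4: X=2, d=0 → birth, X_5=3
t=5: X=3, d=3 → death, X_6=2
t=6: X=2, d=0 → birth, X_7=3

3


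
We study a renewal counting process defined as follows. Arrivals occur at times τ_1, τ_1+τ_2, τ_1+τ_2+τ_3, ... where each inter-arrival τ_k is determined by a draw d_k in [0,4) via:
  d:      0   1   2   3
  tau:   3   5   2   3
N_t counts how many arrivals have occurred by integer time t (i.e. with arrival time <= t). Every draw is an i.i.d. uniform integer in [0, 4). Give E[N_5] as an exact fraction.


21/16

Inter-arrival values over d=0..3: [3, 5, 2, 3]
Each d has probability 1/4, so the pmf of τ is: f(2) = 1/4, f(3) = 1/2, f(5) = 1/4
Renewal equation for m(n) = E[N_n]: condition on τ_1 = k (if k <= n, one arrival plus a fresh copy on the remaining n−k steps): m(n) = F(n) + Σ_{k<=n} f(k)·m(n−k), where F(n) = P(τ <= n) and m(0) = 0
m(1) = F(1) = 0
m(2) = F(2) = 1/4
m(3) = F(3) = 3/4
m(4) = F(4) + f(2)·m(2) = 3/4 + 1/4·1/4 = 13/16
m(5) = F(5) + f(2)·m(3) + f(3)·m(2) = 1 + 1/4·3/4 + 1/2·1/4 = 21/16
E[N_5] = m(5) = 21/16


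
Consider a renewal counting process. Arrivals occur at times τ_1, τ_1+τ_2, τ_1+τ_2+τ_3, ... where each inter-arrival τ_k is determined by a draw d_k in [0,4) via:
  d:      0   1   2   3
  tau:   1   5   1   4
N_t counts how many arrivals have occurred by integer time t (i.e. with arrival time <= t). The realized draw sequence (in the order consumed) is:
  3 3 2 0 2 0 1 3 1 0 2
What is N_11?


5

draw d_1=3: τ_1=4, arrival time A_1=4
draw d_2=3: τ_2=4, arrival time A_2=8
draw d_3=2: τ_3=1, arrival time A_3=9
draw d_4=0: τ_4=1, arrival time A_4=10
draw d_5=2: τ_5=1, arrival time A_5=11
draw d_6=0: τ_6=1, arrival time A_6=12
draw d_7=1: τ_7=5, arrival time A_7=17
draw d_8=3: τ_8=4, arrival time A_8=21
draw d_9=1: τ_9=5, arrival time A_9=26
draw d_10=0: τ_10=1, arrival time A_10=27
draw d_11=2: τ_11=1, arrival time A_11=28
N_t over t=0..11: 0:0 1:0 2:0 3:0 4:1 5:1 6:1 7:1 8:2 9:3 10:4 11:5


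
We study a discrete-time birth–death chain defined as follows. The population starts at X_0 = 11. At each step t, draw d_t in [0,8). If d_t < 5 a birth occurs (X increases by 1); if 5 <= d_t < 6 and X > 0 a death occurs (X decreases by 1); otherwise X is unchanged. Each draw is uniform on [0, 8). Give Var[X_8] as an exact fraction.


4

X can drop by at most 1 per step and X_0 = 11 > T = 8, so X_t >= 11 − t >= 3 > 0 for every t <= 8: the floor at 0 (the 'and X > 0' condition) never binds. Hence X_8 = X_0 + Σ_{t<8} Y_t with i.i.d. increments Y_t = y(d_t) ∈ {+1, −1, 0}.
Outcome values over d=0..7: [1, 1, 1, 1, 1, -1, 0, 0]
Σy = 4, Σy² = 6, M = 8
μ = 4/8 = 1/2,  σ² = 6/8 − (1/2)² = 1/2
Independent increments: Var[X_8] = 8·σ² = 8·(1/2) = 4


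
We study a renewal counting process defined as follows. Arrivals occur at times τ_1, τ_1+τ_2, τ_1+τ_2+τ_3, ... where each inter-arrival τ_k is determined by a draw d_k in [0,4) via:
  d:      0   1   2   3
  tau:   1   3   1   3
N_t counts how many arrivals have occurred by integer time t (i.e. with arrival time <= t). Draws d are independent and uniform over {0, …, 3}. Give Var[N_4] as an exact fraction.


Inter-arrival values over d=0..3: [1, 3, 1, 3]
Each d has probability 1/4, so the pmf of τ is: f(1) = 1/2, f(3) = 1/2
Let p_n(j) = P(N_n = j), with p_0 = [1]. Condition on τ_1: p_n(0) = P(τ > n), and for j >= 1, p_n(j) = Σ_{k<=n} f(k)·p_{n−k}(j−1)
p_1 = [1/2, 1/2]  (j = 0..1)
p_2 = [1/2, 1/4, 1/4]  (j = 0..2)
p_3 = [0, 3/4, 1/8, 1/8]  (j = 0..3)
p_4 = [0, 1/4, 5/8, 1/16, 1/16]  (j = 0..4)
E[N_4] = Σ j·p_4(j) = 31/16;  E[N_4²] = Σ j²·p_4(j) = 69/16
Var[N_4] = 69/16 − (31/16)² = 143/256

143/256


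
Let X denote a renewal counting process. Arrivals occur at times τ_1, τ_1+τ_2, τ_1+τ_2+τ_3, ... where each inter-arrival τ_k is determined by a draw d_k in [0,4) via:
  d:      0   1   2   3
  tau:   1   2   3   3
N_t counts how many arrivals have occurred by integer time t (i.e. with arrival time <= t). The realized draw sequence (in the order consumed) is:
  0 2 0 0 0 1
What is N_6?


draw d_1=0: τ_1=1, arrival time A_1=1
draw d_2=2: τ_2=3, arrival time A_2=4
draw d_3=0: τ_3=1, arrival time A_3=5
draw d_4=0: τ_4=1, arrival time A_4=6
draw d_5=0: τ_5=1, arrival time A_5=7
draw d_6=1: τ_6=2, arrival time A_6=9
N_t over t=0..6: 0:0 1:1 2:1 3:1 4:2 5:3 6:4

4


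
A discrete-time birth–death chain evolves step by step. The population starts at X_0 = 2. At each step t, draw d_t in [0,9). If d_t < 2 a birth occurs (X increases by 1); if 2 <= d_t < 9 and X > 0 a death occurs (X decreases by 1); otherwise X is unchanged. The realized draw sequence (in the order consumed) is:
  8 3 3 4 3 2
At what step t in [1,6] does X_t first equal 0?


2

t=0: X=2, d=8 → death, X_1=1
t=1: X=1, d=3 → death, X_2=0
t=2: X=0, d=3 → hold, X_3=0
t=3: X=0, d=4 → hold, X_4=0
t=4: X=0, d=3 → hold, X_5=0
t=5: X=0, d=2 → hold, X_6=0


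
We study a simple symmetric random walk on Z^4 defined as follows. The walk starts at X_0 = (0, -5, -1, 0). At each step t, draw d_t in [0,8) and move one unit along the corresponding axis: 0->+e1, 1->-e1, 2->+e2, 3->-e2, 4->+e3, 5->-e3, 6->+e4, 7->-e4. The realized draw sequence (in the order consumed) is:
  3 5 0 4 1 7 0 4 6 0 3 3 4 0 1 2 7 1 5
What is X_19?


(1, -7, 0, -1)

t=0: X=(0, -5, -1, 0), d=3 → -e2, X_1=(0, -6, -1, 0)
t=1: X=(0, -6, -1, 0), d=5 → -e3, X_2=(0, -6, -2, 0)
t=2: X=(0, -6, -2, 0), d=0 → +e1, X_3=(1, -6, -2, 0)
t=3: X=(1, -6, -2, 0), d=4 → +e3, X_4=(1, -6, -1, 0)
t=4: X=(1, -6, -1, 0), d=1 → -e1, X_5=(0, -6, -1, 0)
t=5: X=(0, -6, -1, 0), d=7 → -e4, X_6=(0, -6, -1, -1)
t=6: X=(0, -6, -1, -1), d=0 → +e1, X_7=(1, -6, -1, -1)
t=7: X=(1, -6, -1, -1), d=4 → +e3, X_8=(1, -6, 0, -1)
t=8: X=(1, -6, 0, -1), d=6 → +e4, X_9=(1, -6, 0, 0)
t=9: X=(1, -6, 0, 0), d=0 → +e1, X_10=(2, -6, 0, 0)
t=10: X=(2, -6, 0, 0), d=3 → -e2, X_11=(2, -7, 0, 0)
t=11: X=(2, -7, 0, 0), d=3 → -e2, X_12=(2, -8, 0, 0)
t=12: X=(2, -8, 0, 0), d=4 → +e3, X_13=(2, -8, 1, 0)
t=13: X=(2, -8, 1, 0), d=0 → +e1, X_14=(3, -8, 1, 0)
t=14: X=(3, -8, 1, 0), d=1 → -e1, X_15=(2, -8, 1, 0)
t=15: X=(2, -8, 1, 0), d=2 → +e2, X_16=(2, -7, 1, 0)
t=16: X=(2, -7, 1, 0), d=7 → -e4, X_17=(2, -7, 1, -1)
t=17: X=(2, -7, 1, -1), d=1 → -e1, X_18=(1, -7, 1, -1)
t=18: X=(1, -7, 1, -1), d=5 → -e3, X_19=(1, -7, 0, -1)


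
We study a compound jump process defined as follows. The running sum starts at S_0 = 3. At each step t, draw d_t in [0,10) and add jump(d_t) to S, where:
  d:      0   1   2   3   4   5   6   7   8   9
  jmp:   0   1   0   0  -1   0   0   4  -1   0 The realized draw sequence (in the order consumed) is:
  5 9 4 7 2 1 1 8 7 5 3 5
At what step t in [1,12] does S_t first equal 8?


7

t=0: S=3, d=5, jump=0, S_1=3
t=1: S=3, d=9, jump=0, S_2=3
t=2: S=3, d=4, jump=-1, S_3=2
t=3: S=2, d=7, jump=4, S_4=6
t=4: S=6, d=2, jump=0, S_5=6
t=5: S=6, d=1, jump=1, S_6=7
t=6: S=7, d=1, jump=1, S_7=8
t=7: S=8, d=8, jump=-1, S_8=7
t=8: S=7, d=7, jump=4, S_9=11
t=9: S=11, d=5, jump=0, S_10=11
t=10: S=11, d=3, jump=0, S_11=11
t=11: S=11, d=5, jump=0, S_12=11


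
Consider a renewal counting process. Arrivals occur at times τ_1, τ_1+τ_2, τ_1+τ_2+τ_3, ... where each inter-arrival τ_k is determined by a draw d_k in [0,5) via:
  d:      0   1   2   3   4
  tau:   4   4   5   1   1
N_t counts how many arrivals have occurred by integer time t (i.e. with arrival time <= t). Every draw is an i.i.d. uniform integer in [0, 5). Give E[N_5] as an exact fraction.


4937/3125

Inter-arrival values over d=0..4: [4, 4, 5, 1, 1]
Each d has probability 1/5, so the pmf of τ is: f(1) = 2/5, f(4) = 2/5, f(5) = 1/5
Renewal equation for m(n) = E[N_n]: condition on τ_1 = k (if k <= n, one arrival plus a fresh copy on the remaining n−k steps): m(n) = F(n) + Σ_{k<=n} f(k)·m(n−k), where F(n) = P(τ <= n) and m(0) = 0
m(1) = F(1) = 2/5
m(2) = F(2) + f(1)·m(1) = 2/5 + 2/5·2/5 = 14/25
m(3) = F(3) + f(1)·m(2) = 2/5 + 2/5·14/25 = 78/125
m(4) = F(4) + f(1)·m(3) = 4/5 + 2/5·78/125 = 656/625
m(5) = F(5) + f(1)·m(4) + f(4)·m(1) = 1 + 2/5·656/625 + 2/5·2/5 = 4937/3125
E[N_5] = m(5) = 4937/3125


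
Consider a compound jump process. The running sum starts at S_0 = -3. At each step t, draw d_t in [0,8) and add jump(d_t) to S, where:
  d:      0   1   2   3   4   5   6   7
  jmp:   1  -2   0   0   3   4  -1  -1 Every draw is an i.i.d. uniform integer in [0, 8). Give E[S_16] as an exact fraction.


Outcome values over d=0..7: [1, -2, 0, 0, 3, 4, -1, -1]
Σy = 4, Σy² = 32, M = 8
μ = 4/8 = 1/2,  σ² = 32/8 − (1/2)² = 15/4
E[S_16] = -3 + 16·(1/2) = 5

5


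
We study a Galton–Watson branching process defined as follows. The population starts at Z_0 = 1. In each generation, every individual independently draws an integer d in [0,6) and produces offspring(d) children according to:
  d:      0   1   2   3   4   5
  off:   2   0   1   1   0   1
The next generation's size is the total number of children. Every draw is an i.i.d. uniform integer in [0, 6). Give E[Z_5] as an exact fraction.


3125/7776

Outcome values over d=0..5: [2, 0, 1, 1, 0, 1]
Σy = 5, Σy² = 7, M = 6
μ = 5/6 = 5/6,  σ² = 7/6 − (5/6)² = 17/36
E[Z_0] = 1
E[Z_1] = 5/6·E[Z_0] = 5/6
E[Z_2] = 5/6·E[Z_1] = 25/36
E[Z_3] = 5/6·E[Z_2] = 125/216
E[Z_4] = 5/6·E[Z_3] = 625/1296
E[Z_5] = 5/6·E[Z_4] = 3125/7776


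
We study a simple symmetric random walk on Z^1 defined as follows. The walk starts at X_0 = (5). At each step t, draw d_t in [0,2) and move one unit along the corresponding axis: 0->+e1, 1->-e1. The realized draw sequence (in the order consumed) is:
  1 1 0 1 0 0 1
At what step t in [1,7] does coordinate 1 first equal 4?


1

t=0: X=(5), d=1 → -e1, X_1=(4)
t=1: X=(4), d=1 → -e1, X_2=(3)
t=2: X=(3), d=0 → +e1, X_3=(4)
t=3: X=(4), d=1 → -e1, X_4=(3)
t=4: X=(3), d=0 → +e1, X_5=(4)
t=5: X=(4), d=0 → +e1, X_6=(5)
t=6: X=(5), d=1 → -e1, X_7=(4)


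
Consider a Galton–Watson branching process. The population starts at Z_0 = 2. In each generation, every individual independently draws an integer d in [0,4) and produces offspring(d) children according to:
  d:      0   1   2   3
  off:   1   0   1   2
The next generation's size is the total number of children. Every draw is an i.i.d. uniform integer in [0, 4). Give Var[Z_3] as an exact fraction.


3

Outcome values over d=0..3: [1, 0, 1, 2]
Σy = 4, Σy² = 6, M = 4
μ = 4/4 = 1,  σ² = 6/4 − (1)² = 1/2
V_0 = 0, E_0 = 2
V_1 = 1/2·E_0 + (1)²·V_0 = 1;  E_1 = 2
V_2 = 1/2·E_1 + (1)²·V_1 = 2;  E_2 = 2
V_3 = 1/2·E_2 + (1)²·V_2 = 3;  E_3 = 2


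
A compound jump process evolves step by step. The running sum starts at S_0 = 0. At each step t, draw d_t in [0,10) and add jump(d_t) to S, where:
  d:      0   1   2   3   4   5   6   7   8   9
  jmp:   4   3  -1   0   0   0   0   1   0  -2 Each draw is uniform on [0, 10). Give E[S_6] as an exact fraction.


3

Outcome values over d=0..9: [4, 3, -1, 0, 0, 0, 0, 1, 0, -2]
Σy = 5, Σy² = 31, M = 10
μ = 5/10 = 1/2,  σ² = 31/10 − (1/2)² = 57/20
E[S_6] = 0 + 6·(1/2) = 3


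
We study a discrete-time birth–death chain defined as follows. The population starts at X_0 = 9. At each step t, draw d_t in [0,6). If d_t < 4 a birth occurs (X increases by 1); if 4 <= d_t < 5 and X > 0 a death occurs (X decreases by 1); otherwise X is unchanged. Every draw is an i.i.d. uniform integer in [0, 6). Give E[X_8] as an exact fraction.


X can drop by at most 1 per step and X_0 = 9 > T = 8, so X_t >= 9 − t >= 1 > 0 for every t <= 8: the floor at 0 (the 'and X > 0' condition) never binds. Hence X_8 = X_0 + Σ_{t<8} Y_t with i.i.d. increments Y_t = y(d_t) ∈ {+1, −1, 0}.
Outcome values over d=0..5: [1, 1, 1, 1, -1, 0]
Σy = 3, Σy² = 5, M = 6
μ = 3/6 = 1/2,  σ² = 5/6 − (1/2)² = 7/12
E[X_8] = 9 + 8·(1/2) = 13

13


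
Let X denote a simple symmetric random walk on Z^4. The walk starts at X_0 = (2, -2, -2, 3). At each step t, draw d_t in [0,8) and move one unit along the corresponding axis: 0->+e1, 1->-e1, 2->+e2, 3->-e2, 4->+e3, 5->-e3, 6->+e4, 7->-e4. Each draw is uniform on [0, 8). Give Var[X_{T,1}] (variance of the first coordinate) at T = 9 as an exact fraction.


Outcome values over d=0..7: [1, -1, 0, 0, 0, 0, 0, 0]
Σy = 0, Σy² = 2, M = 8
μ = 0/8 = 0,  σ² = 2/8 − (0)² = 1/4
Independent increments: Var[X_9] = 9·σ² = 9·(1/4) = 9/4

9/4


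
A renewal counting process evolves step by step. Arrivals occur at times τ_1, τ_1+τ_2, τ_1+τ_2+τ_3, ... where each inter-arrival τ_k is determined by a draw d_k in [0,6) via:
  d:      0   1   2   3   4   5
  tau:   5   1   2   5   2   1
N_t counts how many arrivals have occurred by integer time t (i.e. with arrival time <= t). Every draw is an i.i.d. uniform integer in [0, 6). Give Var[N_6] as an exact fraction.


613556/531441

Inter-arrival values over d=0..5: [5, 1, 2, 5, 2, 1]
Each d has probability 1/6, so the pmf of τ is: f(1) = 1/3, f(2) = 1/3, f(5) = 1/3
Let p_n(j) = P(N_n = j), with p_0 = [1]. Condition on τ_1: p_n(0) = P(τ > n), and for j >= 1, p_n(j) = Σ_{k<=n} f(k)·p_{n−k}(j−1)
p_1 = [2/3, 1/3]  (j = 0..1)
p_2 = [1/3, 5/9, 1/9]  (j = 0..2)
p_3 = [1/3, 1/3, 8/27, 1/27]  (j = 0..3)
p_4 = [1/3, 2/9, 8/27, 11/81, 1/81]  (j = 0..4)
p_5 = [0, 5/9, 5/27, 16/81, 14/243, 1/243]  (j = 0..5)
p_6 = [0, 1/3, 10/27, 13/81, 1/9, 17/729, 1/729]  (j = 0..6)
E[N_6] = Σ j·p_6(j) = 1549/729;  E[N_6²] = Σ j²·p_6(j) = 4133/729
Var[N_6] = 4133/729 − (1549/729)² = 613556/531441


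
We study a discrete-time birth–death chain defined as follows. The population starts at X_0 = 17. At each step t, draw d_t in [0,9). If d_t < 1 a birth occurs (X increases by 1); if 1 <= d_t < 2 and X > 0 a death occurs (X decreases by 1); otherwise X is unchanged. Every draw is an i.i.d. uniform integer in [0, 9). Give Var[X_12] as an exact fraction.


X can drop by at most 1 per step and X_0 = 17 > T = 12, so X_t >= 17 − t >= 5 > 0 for every t <= 12: the floor at 0 (the 'and X > 0' condition) never binds. Hence X_12 = X_0 + Σ_{t<12} Y_t with i.i.d. increments Y_t = y(d_t) ∈ {+1, −1, 0}.
Outcome values over d=0..8: [1, -1, 0, 0, 0, 0, 0, 0, 0]
Σy = 0, Σy² = 2, M = 9
μ = 0/9 = 0,  σ² = 2/9 − (0)² = 2/9
Independent increments: Var[X_12] = 12·σ² = 12·(2/9) = 8/3

8/3


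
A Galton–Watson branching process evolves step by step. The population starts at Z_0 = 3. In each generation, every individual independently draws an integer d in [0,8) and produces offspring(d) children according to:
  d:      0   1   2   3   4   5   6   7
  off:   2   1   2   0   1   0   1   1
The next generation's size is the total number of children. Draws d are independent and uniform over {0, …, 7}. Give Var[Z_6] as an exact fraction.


Outcome values over d=0..7: [2, 1, 2, 0, 1, 0, 1, 1]
Σy = 8, Σy² = 12, M = 8
μ = 8/8 = 1,  σ² = 12/8 − (1)² = 1/2
V_0 = 0, E_0 = 3
V_1 = 1/2·E_0 + (1)²·V_0 = 3/2;  E_1 = 3
V_2 = 1/2·E_1 + (1)²·V_1 = 3;  E_2 = 3
V_3 = 1/2·E_2 + (1)²·V_2 = 9/2;  E_3 = 3
V_4 = 1/2·E_3 + (1)²·V_3 = 6;  E_4 = 3
V_5 = 1/2·E_4 + (1)²·V_4 = 15/2;  E_5 = 3
V_6 = 1/2·E_5 + (1)²·V_5 = 9;  E_6 = 3

9


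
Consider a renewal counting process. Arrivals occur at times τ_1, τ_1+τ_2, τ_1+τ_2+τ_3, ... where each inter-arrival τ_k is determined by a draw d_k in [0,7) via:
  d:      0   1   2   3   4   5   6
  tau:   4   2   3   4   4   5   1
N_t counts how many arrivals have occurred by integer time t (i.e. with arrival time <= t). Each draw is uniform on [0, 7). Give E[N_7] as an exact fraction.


1487641/823543

Inter-arrival values over d=0..6: [4, 2, 3, 4, 4, 5, 1]
Each d has probability 1/7, so the pmf of τ is: f(1) = 1/7, f(2) = 1/7, f(3) = 1/7, f(4) = 3/7, f(5) = 1/7
Renewal equation for m(n) = E[N_n]: condition on τ_1 = k (if k <= n, one arrival plus a fresh copy on the remaining n−k steps): m(n) = F(n) + Σ_{k<=n} f(k)·m(n−k), where F(n) = P(τ <= n) and m(0) = 0
m(1) = F(1) = 1/7
m(2) = F(2) + f(1)·m(1) = 2/7 + 1/7·1/7 = 15/49
m(3) = F(3) + f(1)·m(2) + f(2)·m(1) = 3/7 + 1/7·15/49 + 1/7·1/7 = 169/343
m(4) = F(4) + f(1)·m(3) + f(2)·m(2) + f(3)·m(1) = 6/7 + 1/7·169/343 + 1/7·15/49 + 1/7·1/7 = 2381/2401
m(5) = F(5) + f(1)·m(4) + f(2)·m(3) + f(3)·m(2) + f(4)·m(1) = 1 + 1/7·2381/2401 + 1/7·169/343 + 1/7·15/49 + 3/7·1/7 = 22135/16807
m(6) = F(6) + f(1)·m(5) + f(2)·m(4) + f(3)·m(3) + f(4)·m(2) + f(5)·m(1) = 1 + 1/7·22135/16807 + 1/7·2381/2401 + 1/7·169/343 + 3/7·15/49 + 1/7·1/7 = 182568/117649
m(7) = F(7) + f(1)·m(6) + f(2)·m(5) + f(3)·m(4) + f(4)·m(3) + f(5)·m(2) = 1 + 1/7·182568/117649 + 1/7·22135/16807 + 1/7·2381/2401 + 3/7·169/343 + 1/7·15/49 = 1487641/823543
E[N_7] = m(7) = 1487641/823543


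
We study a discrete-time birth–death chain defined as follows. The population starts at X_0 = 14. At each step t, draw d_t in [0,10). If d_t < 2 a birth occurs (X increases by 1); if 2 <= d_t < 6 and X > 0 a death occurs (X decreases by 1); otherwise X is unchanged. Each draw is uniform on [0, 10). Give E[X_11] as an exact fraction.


59/5

X can drop by at most 1 per step and X_0 = 14 > T = 11, so X_t >= 14 − t >= 3 > 0 for every t <= 11: the floor at 0 (the 'and X > 0' condition) never binds. Hence X_11 = X_0 + Σ_{t<11} Y_t with i.i.d. increments Y_t = y(d_t) ∈ {+1, −1, 0}.
Outcome values over d=0..9: [1, 1, -1, -1, -1, -1, 0, 0, 0, 0]
Σy = -2, Σy² = 6, M = 10
μ = -2/10 = -1/5,  σ² = 6/10 − (-1/5)² = 14/25
E[X_11] = 14 + 11·(-1/5) = 59/5


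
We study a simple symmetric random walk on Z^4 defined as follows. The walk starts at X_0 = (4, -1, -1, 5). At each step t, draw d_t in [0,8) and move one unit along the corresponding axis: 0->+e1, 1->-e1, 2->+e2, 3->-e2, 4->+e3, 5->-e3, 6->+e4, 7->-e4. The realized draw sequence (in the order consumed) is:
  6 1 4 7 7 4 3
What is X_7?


(3, -2, 1, 4)

t=0: X=(4, -1, -1, 5), d=6 → +e4, X_1=(4, -1, -1, 6)
t=1: X=(4, -1, -1, 6), d=1 → -e1, X_2=(3, -1, -1, 6)
t=2: X=(3, -1, -1, 6), d=4 → +e3, X_3=(3, -1, 0, 6)
t=3: X=(3, -1, 0, 6), d=7 → -e4, X_4=(3, -1, 0, 5)
t=4: X=(3, -1, 0, 5), d=7 → -e4, X_5=(3, -1, 0, 4)
t=5: X=(3, -1, 0, 4), d=4 → +e3, X_6=(3, -1, 1, 4)
t=6: X=(3, -1, 1, 4), d=3 → -e2, X_7=(3, -2, 1, 4)


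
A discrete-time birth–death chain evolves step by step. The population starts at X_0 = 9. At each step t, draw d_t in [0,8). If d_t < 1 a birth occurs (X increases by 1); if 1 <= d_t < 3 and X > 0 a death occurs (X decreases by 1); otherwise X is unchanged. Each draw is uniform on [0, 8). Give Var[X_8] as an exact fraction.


23/8

X can drop by at most 1 per step and X_0 = 9 > T = 8, so X_t >= 9 − t >= 1 > 0 for every t <= 8: the floor at 0 (the 'and X > 0' condition) never binds. Hence X_8 = X_0 + Σ_{t<8} Y_t with i.i.d. increments Y_t = y(d_t) ∈ {+1, −1, 0}.
Outcome values over d=0..7: [1, -1, -1, 0, 0, 0, 0, 0]
Σy = -1, Σy² = 3, M = 8
μ = -1/8 = -1/8,  σ² = 3/8 − (-1/8)² = 23/64
Independent increments: Var[X_8] = 8·σ² = 8·(23/64) = 23/8


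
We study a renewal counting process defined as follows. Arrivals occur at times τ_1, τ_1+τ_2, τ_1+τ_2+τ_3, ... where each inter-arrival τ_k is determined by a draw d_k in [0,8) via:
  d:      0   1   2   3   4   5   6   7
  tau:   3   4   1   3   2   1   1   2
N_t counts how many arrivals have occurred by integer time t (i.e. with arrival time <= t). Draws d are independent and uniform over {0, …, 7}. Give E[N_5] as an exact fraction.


Inter-arrival values over d=0..7: [3, 4, 1, 3, 2, 1, 1, 2]
Each d has probability 1/8, so the pmf of τ is: f(1) = 3/8, f(2) = 1/4, f(3) = 1/4, f(4) = 1/8
Renewal equation for m(n) = E[N_n]: condition on τ_1 = k (if k <= n, one arrival plus a fresh copy on the remaining n−k steps): m(n) = F(n) + Σ_{k<=n} f(k)·m(n−k), where F(n) = P(τ <= n) and m(0) = 0
m(1) = F(1) = 3/8
m(2) = F(2) + f(1)·m(1) = 5/8 + 3/8·3/8 = 49/64
m(3) = F(3) + f(1)·m(2) + f(2)·m(1) = 7/8 + 3/8·49/64 + 1/4·3/8 = 643/512
m(4) = F(4) + f(1)·m(3) + f(2)·m(2) + f(3)·m(1) = 1 + 3/8·643/512 + 1/4·49/64 + 1/4·3/8 = 7193/4096
m(5) = F(5) + f(1)·m(4) + f(2)·m(3) + f(3)·m(2) + f(4)·m(1) = 1 + 3/8·7193/4096 + 1/4·643/512 + 1/4·49/64 + 1/8·3/8 = 72443/32768
E[N_5] = m(5) = 72443/32768

72443/32768


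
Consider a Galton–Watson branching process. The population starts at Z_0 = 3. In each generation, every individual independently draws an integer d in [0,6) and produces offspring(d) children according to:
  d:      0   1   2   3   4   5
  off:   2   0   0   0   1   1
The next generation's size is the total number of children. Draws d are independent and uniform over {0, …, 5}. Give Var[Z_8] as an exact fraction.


Outcome values over d=0..5: [2, 0, 0, 0, 1, 1]
Σy = 4, Σy² = 6, M = 6
μ = 4/6 = 2/3,  σ² = 6/6 − (2/3)² = 5/9
V_0 = 0, E_0 = 3
V_1 = 5/9·E_0 + (2/3)²·V_0 = 5/3;  E_1 = 2
V_2 = 5/9·E_1 + (2/3)²·V_1 = 50/27;  E_2 = 4/3
V_3 = 5/9·E_2 + (2/3)²·V_2 = 380/243;  E_3 = 8/9
V_4 = 5/9·E_3 + (2/3)²·V_3 = 2600/2187;  E_4 = 16/27
V_5 = 5/9·E_4 + (2/3)²·V_4 = 16880/19683;  E_5 = 32/81
V_6 = 5/9·E_5 + (2/3)²·V_5 = 106400/177147;  E_6 = 64/243
V_7 = 5/9·E_6 + (2/3)²·V_6 = 658880/1594323;  E_7 = 128/729
V_8 = 5/9·E_7 + (2/3)²·V_7 = 4035200/14348907;  E_8 = 256/2187

4035200/14348907


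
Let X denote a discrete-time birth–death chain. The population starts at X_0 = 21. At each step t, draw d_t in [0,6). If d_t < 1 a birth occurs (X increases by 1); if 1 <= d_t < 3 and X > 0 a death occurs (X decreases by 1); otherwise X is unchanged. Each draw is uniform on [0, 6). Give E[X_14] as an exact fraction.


56/3

X can drop by at most 1 per step and X_0 = 21 > T = 14, so X_t >= 21 − t >= 7 > 0 for every t <= 14: the floor at 0 (the 'and X > 0' condition) never binds. Hence X_14 = X_0 + Σ_{t<14} Y_t with i.i.d. increments Y_t = y(d_t) ∈ {+1, −1, 0}.
Outcome values over d=0..5: [1, -1, -1, 0, 0, 0]
Σy = -1, Σy² = 3, M = 6
μ = -1/6 = -1/6,  σ² = 3/6 − (-1/6)² = 17/36
E[X_14] = 21 + 14·(-1/6) = 56/3


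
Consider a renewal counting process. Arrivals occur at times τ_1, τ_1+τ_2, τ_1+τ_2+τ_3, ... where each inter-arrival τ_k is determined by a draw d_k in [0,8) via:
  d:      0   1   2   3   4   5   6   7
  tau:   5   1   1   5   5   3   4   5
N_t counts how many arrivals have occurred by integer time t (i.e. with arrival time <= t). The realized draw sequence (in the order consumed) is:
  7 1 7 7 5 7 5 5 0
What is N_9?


2

draw d_1=7: τ_1=5, arrival time A_1=5
draw d_2=1: τ_2=1, arrival time A_2=6
draw d_3=7: τ_3=5, arrival time A_3=11
draw d_4=7: τ_4=5, arrival time A_4=16
draw d_5=5: τ_5=3, arrival time A_5=19
draw d_6=7: τ_6=5, arrival time A_6=24
draw d_7=5: τ_7=3, arrival time A_7=27
draw d_8=5: τ_8=3, arrival time A_8=30
draw d_9=0: τ_9=5, arrival time A_9=35
N_t over t=0..9: 0:0 1:0 2:0 3:0 4:0 5:1 6:2 7:2 8:2 9:2


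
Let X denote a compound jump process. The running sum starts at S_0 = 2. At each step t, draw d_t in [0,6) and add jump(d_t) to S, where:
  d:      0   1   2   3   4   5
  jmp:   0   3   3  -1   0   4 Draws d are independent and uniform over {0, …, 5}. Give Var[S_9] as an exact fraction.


Outcome values over d=0..5: [0, 3, 3, -1, 0, 4]
Σy = 9, Σy² = 35, M = 6
μ = 9/6 = 3/2,  σ² = 35/6 − (3/2)² = 43/12
Independent increments: Var[S_9] = 9·σ² = 9·(43/12) = 129/4

129/4


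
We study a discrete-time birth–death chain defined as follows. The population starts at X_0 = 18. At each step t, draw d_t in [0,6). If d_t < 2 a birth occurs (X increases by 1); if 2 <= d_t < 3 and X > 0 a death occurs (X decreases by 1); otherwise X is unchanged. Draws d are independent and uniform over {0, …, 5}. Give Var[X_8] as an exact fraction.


34/9

X can drop by at most 1 per step and X_0 = 18 > T = 8, so X_t >= 18 − t >= 10 > 0 for every t <= 8: the floor at 0 (the 'and X > 0' condition) never binds. Hence X_8 = X_0 + Σ_{t<8} Y_t with i.i.d. increments Y_t = y(d_t) ∈ {+1, −1, 0}.
Outcome values over d=0..5: [1, 1, -1, 0, 0, 0]
Σy = 1, Σy² = 3, M = 6
μ = 1/6 = 1/6,  σ² = 3/6 − (1/6)² = 17/36
Independent increments: Var[X_8] = 8·σ² = 8·(17/36) = 34/9


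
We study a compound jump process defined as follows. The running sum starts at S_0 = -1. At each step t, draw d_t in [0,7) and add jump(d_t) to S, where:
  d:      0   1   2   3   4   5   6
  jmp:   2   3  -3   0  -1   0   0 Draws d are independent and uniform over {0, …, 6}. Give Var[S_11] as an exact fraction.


1760/49

Outcome values over d=0..6: [2, 3, -3, 0, -1, 0, 0]
Σy = 1, Σy² = 23, M = 7
μ = 1/7 = 1/7,  σ² = 23/7 − (1/7)² = 160/49
Independent increments: Var[S_11] = 11·σ² = 11·(160/49) = 1760/49


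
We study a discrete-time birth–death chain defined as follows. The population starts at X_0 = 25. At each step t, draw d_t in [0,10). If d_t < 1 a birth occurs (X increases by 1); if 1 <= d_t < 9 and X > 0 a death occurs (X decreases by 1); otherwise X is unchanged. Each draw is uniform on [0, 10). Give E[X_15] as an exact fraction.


29/2

X can drop by at most 1 per step and X_0 = 25 > T = 15, so X_t >= 25 − t >= 10 > 0 for every t <= 15: the floor at 0 (the 'and X > 0' condition) never binds. Hence X_15 = X_0 + Σ_{t<15} Y_t with i.i.d. increments Y_t = y(d_t) ∈ {+1, −1, 0}.
Outcome values over d=0..9: [1, -1, -1, -1, -1, -1, -1, -1, -1, 0]
Σy = -7, Σy² = 9, M = 10
μ = -7/10 = -7/10,  σ² = 9/10 − (-7/10)² = 41/100
E[X_15] = 25 + 15·(-7/10) = 29/2


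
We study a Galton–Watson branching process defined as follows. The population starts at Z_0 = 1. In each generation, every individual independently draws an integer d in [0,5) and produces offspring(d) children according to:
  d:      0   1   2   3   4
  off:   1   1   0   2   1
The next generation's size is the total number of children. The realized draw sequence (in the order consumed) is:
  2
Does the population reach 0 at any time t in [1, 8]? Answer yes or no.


gen 0: Z_0=1, draws=[2], offspring=[0], Z_1=0
gen 1: Z_1=0, draws=[], offspring=[], Z_2=0
gen 2: Z_2=0, draws=[], offspring=[], Z_3=0
gen 3: Z_3=0, draws=[], offspring=[], Z_4=0
gen 4: Z_4=0, draws=[], offspring=[], Z_5=0
gen 5: Z_5=0, draws=[], offspring=[], Z_6=0
gen 6: Z_6=0, draws=[], offspring=[], Z_7=0
gen 7: Z_7=0, draws=[], offspring=[], Z_8=0

yes


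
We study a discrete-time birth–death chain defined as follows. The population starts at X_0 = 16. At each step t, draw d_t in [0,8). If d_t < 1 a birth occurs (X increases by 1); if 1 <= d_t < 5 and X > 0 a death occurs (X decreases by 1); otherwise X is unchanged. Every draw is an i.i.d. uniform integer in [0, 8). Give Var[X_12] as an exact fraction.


93/16

X can drop by at most 1 per step and X_0 = 16 > T = 12, so X_t >= 16 − t >= 4 > 0 for every t <= 12: the floor at 0 (the 'and X > 0' condition) never binds. Hence X_12 = X_0 + Σ_{t<12} Y_t with i.i.d. increments Y_t = y(d_t) ∈ {+1, −1, 0}.
Outcome values over d=0..7: [1, -1, -1, -1, -1, 0, 0, 0]
Σy = -3, Σy² = 5, M = 8
μ = -3/8 = -3/8,  σ² = 5/8 − (-3/8)² = 31/64
Independent increments: Var[X_12] = 12·σ² = 12·(31/64) = 93/16


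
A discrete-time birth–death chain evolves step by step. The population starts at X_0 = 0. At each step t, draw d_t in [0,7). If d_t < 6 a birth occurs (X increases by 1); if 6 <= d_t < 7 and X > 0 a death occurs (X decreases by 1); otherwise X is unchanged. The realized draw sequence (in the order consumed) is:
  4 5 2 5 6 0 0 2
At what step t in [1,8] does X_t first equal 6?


t=0: X=0, d=4 → birth, X_1=1
t=1: X=1, d=5 → birth, X_2=2
t=2: X=2, d=2 → birth, X_3=3
t=3: X=3, d=5 → birth, X_4=4
t=4: X=4, d=6 → death, X_5=3
t=5: X=3, d=0 → birth, X_6=4
t=6: X=4, d=0 → birth, X_7=5
t=7: X=5, d=2 → birth, X_8=6

8


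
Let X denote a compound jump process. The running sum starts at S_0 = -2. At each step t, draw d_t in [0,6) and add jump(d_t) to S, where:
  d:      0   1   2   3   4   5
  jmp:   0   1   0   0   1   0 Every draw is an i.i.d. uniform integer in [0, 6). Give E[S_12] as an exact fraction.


Outcome values over d=0..5: [0, 1, 0, 0, 1, 0]
Σy = 2, Σy² = 2, M = 6
μ = 2/6 = 1/3,  σ² = 2/6 − (1/3)² = 2/9
E[S_12] = -2 + 12·(1/3) = 2

2


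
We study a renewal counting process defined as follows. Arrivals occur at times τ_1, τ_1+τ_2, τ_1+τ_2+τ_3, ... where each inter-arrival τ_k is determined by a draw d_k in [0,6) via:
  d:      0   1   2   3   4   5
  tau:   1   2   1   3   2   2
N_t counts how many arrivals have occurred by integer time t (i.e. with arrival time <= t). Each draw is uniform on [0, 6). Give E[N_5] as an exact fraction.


625/243

Inter-arrival values over d=0..5: [1, 2, 1, 3, 2, 2]
Each d has probability 1/6, so the pmf of τ is: f(1) = 1/3, f(2) = 1/2, f(3) = 1/6
Renewal equation for m(n) = E[N_n]: condition on τ_1 = k (if k <= n, one arrival plus a fresh copy on the remaining n−k steps): m(n) = F(n) + Σ_{k<=n} f(k)·m(n−k), where F(n) = P(τ <= n) and m(0) = 0
m(1) = F(1) = 1/3
m(2) = F(2) + f(1)·m(1) = 5/6 + 1/3·1/3 = 17/18
m(3) = F(3) + f(1)·m(2) + f(2)·m(1) = 1 + 1/3·17/18 + 1/2·1/3 = 40/27
m(4) = F(4) + f(1)·m(3) + f(2)·m(2) + f(3)·m(1) = 1 + 1/3·40/27 + 1/2·17/18 + 1/6·1/3 = 655/324
m(5) = F(5) + f(1)·m(4) + f(2)·m(3) + f(3)·m(2) = 1 + 1/3·655/324 + 1/2·40/27 + 1/6·17/18 = 625/243
E[N_5] = m(5) = 625/243


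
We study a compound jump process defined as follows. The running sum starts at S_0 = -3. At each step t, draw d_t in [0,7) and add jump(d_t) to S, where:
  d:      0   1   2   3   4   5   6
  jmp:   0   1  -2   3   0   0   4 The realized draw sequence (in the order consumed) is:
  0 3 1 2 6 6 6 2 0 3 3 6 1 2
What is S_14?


t=0: S=-3, d=0, jump=0, S_1=-3
t=1: S=-3, d=3, jump=3, S_2=0
t=2: S=0, d=1, jump=1, S_3=1
t=3: S=1, d=2, jump=-2, S_4=-1
t=4: S=-1, d=6, jump=4, S_5=3
t=5: S=3, d=6, jump=4, S_6=7
t=6: S=7, d=6, jump=4, S_7=11
t=7: S=11, d=2, jump=-2, S_8=9
t=8: S=9, d=0, jump=0, S_9=9
t=9: S=9, d=3, jump=3, S_10=12
t=10: S=12, d=3, jump=3, S_11=15
t=11: S=15, d=6, jump=4, S_12=19
t=12: S=19, d=1, jump=1, S_13=20
t=13: S=20, d=2, jump=-2, S_14=18

18


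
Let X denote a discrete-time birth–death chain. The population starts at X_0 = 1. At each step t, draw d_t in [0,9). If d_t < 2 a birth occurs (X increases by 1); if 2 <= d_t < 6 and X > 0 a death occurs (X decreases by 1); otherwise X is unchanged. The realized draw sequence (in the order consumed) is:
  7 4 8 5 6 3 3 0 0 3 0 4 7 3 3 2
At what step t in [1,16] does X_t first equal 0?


2

t=0: X=1, d=7 → hold, X_1=1
t=1: X=1, d=4 → death, X_2=0
t=2: X=0, d=8 → hold, X_3=0
t=3: X=0, d=5 → hold, X_4=0
t=4: X=0, d=6 → hold, X_5=0
t=5: X=0, d=3 → hold, X_6=0
t=6: X=0, d=3 → hold, X_7=0
t=7: X=0, d=0 → birth, X_8=1
t=8: X=1, d=0 → birth, X_9=2
t=9: X=2, d=3 → death, X_10=1
t=10: X=1, d=0 → birth, X_11=2
t=11: X=2, d=4 → death, X_12=1
t=12: X=1, d=7 → hold, X_13=1
t=13: X=1, d=3 → death, X_14=0
t=14: X=0, d=3 → hold, X_15=0
t=15: X=0, d=2 → hold, X_16=0


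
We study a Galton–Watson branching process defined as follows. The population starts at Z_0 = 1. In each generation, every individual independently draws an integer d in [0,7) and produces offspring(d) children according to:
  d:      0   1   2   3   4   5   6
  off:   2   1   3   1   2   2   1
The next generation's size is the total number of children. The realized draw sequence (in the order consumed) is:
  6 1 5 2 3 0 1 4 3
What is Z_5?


6

gen 0: Z_0=1, draws=[6], offspring=[1], Z_1=1
gen 1: Z_1=1, draws=[1], offspring=[1], Z_2=1
gen 2: Z_2=1, draws=[5], offspring=[2], Z_3=2
gen 3: Z_3=2, draws=[2, 3], offspring=[3, 1], Z_4=4
gen 4: Z_4=4, draws=[0, 1, 4, 3], offspring=[2, 1, 2, 1], Z_5=6


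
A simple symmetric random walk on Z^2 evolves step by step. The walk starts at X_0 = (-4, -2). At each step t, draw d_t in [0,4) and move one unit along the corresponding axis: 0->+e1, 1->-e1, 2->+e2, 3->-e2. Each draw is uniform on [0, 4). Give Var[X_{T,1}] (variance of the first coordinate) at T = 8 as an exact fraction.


4

Outcome values over d=0..3: [1, -1, 0, 0]
Σy = 0, Σy² = 2, M = 4
μ = 0/4 = 0,  σ² = 2/4 − (0)² = 1/2
Independent increments: Var[X_8] = 8·σ² = 8·(1/2) = 4


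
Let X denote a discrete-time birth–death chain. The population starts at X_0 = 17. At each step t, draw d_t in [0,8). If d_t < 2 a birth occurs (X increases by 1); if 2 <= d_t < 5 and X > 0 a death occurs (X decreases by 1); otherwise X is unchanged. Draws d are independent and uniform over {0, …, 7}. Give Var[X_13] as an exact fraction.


X can drop by at most 1 per step and X_0 = 17 > T = 13, so X_t >= 17 − t >= 4 > 0 for every t <= 13: the floor at 0 (the 'and X > 0' condition) never binds. Hence X_13 = X_0 + Σ_{t<13} Y_t with i.i.d. increments Y_t = y(d_t) ∈ {+1, −1, 0}.
Outcome values over d=0..7: [1, 1, -1, -1, -1, 0, 0, 0]
Σy = -1, Σy² = 5, M = 8
μ = -1/8 = -1/8,  σ² = 5/8 − (-1/8)² = 39/64
Independent increments: Var[X_13] = 13·σ² = 13·(39/64) = 507/64

507/64


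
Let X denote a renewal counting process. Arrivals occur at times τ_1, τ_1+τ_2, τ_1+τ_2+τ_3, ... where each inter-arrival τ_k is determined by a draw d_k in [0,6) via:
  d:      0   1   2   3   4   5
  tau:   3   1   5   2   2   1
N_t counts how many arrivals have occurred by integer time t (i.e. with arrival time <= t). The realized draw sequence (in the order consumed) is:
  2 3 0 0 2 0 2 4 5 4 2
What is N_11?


draw d_1=2: τ_1=5, arrival time A_1=5
draw d_2=3: τ_2=2, arrival time A_2=7
draw d_3=0: τ_3=3, arrival time A_3=10
draw d_4=0: τ_4=3, arrival time A_4=13
draw d_5=2: τ_5=5, arrival time A_5=18
draw d_6=0: τ_6=3, arrival time A_6=21
draw d_7=2: τ_7=5, arrival time A_7=26
draw d_8=4: τ_8=2, arrival time A_8=28
draw d_9=5: τ_9=1, arrival time A_9=29
draw d_10=4: τ_10=2, arrival time A_10=31
draw d_11=2: τ_11=5, arrival time A_11=36
N_t over t=0..11: 0:0 1:0 2:0 3:0 4:0 5:1 6:1 7:2 8:2 9:2 10:3 11:3

3


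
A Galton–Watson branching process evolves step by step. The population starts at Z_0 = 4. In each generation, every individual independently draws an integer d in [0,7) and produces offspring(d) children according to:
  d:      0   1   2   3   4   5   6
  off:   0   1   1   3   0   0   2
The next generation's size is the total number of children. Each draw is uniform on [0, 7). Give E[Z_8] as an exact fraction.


4

Outcome values over d=0..6: [0, 1, 1, 3, 0, 0, 2]
Σy = 7, Σy² = 15, M = 7
μ = 7/7 = 1,  σ² = 15/7 − (1)² = 8/7
E[Z_0] = 4
E[Z_1] = 1·E[Z_0] = 4
E[Z_2] = 1·E[Z_1] = 4
E[Z_3] = 1·E[Z_2] = 4
E[Z_4] = 1·E[Z_3] = 4
E[Z_5] = 1·E[Z_4] = 4
E[Z_6] = 1·E[Z_5] = 4
E[Z_7] = 1·E[Z_6] = 4
E[Z_8] = 1·E[Z_7] = 4


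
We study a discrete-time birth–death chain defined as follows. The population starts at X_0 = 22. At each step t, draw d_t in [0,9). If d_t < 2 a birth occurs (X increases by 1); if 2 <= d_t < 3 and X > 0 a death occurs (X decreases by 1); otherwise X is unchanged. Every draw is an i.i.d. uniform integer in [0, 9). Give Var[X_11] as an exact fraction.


X can drop by at most 1 per step and X_0 = 22 > T = 11, so X_t >= 22 − t >= 11 > 0 for every t <= 11: the floor at 0 (the 'and X > 0' condition) never binds. Hence X_11 = X_0 + Σ_{t<11} Y_t with i.i.d. increments Y_t = y(d_t) ∈ {+1, −1, 0}.
Outcome values over d=0..8: [1, 1, -1, 0, 0, 0, 0, 0, 0]
Σy = 1, Σy² = 3, M = 9
μ = 1/9 = 1/9,  σ² = 3/9 − (1/9)² = 26/81
Independent increments: Var[X_11] = 11·σ² = 11·(26/81) = 286/81

286/81


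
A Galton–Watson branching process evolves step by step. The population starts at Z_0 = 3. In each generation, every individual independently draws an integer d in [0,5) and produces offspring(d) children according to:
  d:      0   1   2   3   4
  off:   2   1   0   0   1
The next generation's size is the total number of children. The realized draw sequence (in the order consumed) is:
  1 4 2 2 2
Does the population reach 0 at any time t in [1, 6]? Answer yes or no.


yes

gen 0: Z_0=3, draws=[1, 4, 2], offspring=[1, 1, 0], Z_1=2
gen 1: Z_1=2, draws=[2, 2], offspring=[0, 0], Z_2=0
gen 2: Z_2=0, draws=[], offspring=[], Z_3=0
gen 3: Z_3=0, draws=[], offspring=[], Z_4=0
gen 4: Z_4=0, draws=[], offspring=[], Z_5=0
gen 5: Z_5=0, draws=[], offspring=[], Z_6=0


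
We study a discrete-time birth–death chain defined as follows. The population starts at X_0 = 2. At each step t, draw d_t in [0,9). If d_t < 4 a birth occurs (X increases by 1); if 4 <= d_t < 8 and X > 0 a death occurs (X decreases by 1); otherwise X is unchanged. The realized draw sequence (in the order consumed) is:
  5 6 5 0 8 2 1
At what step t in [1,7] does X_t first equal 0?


t=0: X=2, d=5 → death, X_1=1
t=1: X=1, d=6 → death, X_2=0
t=2: X=0, d=5 → hold, X_3=0
t=3: X=0, d=0 → birth, X_4=1
t=4: X=1, d=8 → hold, X_5=1
t=5: X=1, d=2 → birth, X_6=2
t=6: X=2, d=1 → birth, X_7=3

2


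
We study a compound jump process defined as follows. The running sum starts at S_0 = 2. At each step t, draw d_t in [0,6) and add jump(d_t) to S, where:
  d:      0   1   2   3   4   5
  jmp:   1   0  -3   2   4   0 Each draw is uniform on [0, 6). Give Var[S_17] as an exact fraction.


Outcome values over d=0..5: [1, 0, -3, 2, 4, 0]
Σy = 4, Σy² = 30, M = 6
μ = 4/6 = 2/3,  σ² = 30/6 − (2/3)² = 41/9
Independent increments: Var[S_17] = 17·σ² = 17·(41/9) = 697/9

697/9
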